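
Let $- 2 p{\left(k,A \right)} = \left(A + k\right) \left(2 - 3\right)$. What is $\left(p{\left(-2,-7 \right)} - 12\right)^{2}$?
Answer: $\frac{1089}{4} \approx 272.25$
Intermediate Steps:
$p{\left(k,A \right)} = \frac{A}{2} + \frac{k}{2}$ ($p{\left(k,A \right)} = - \frac{\left(A + k\right) \left(2 - 3\right)}{2} = - \frac{\left(A + k\right) \left(-1\right)}{2} = - \frac{- A - k}{2} = \frac{A}{2} + \frac{k}{2}$)
$\left(p{\left(-2,-7 \right)} - 12\right)^{2} = \left(\left(\frac{1}{2} \left(-7\right) + \frac{1}{2} \left(-2\right)\right) - 12\right)^{2} = \left(\left(- \frac{7}{2} - 1\right) - 12\right)^{2} = \left(- \frac{9}{2} - 12\right)^{2} = \left(- \frac{33}{2}\right)^{2} = \frac{1089}{4}$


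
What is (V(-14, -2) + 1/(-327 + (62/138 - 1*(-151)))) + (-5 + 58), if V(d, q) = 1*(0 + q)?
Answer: 617694/12113 ≈ 50.994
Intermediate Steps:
V(d, q) = q (V(d, q) = 1*q = q)
(V(-14, -2) + 1/(-327 + (62/138 - 1*(-151)))) + (-5 + 58) = (-2 + 1/(-327 + (62/138 - 1*(-151)))) + (-5 + 58) = (-2 + 1/(-327 + (62*(1/138) + 151))) + 53 = (-2 + 1/(-327 + (31/69 + 151))) + 53 = (-2 + 1/(-327 + 10450/69)) + 53 = (-2 + 1/(-12113/69)) + 53 = (-2 - 69/12113) + 53 = -24295/12113 + 53 = 617694/12113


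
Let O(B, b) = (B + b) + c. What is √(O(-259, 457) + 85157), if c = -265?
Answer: √85090 ≈ 291.70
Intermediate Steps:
O(B, b) = -265 + B + b (O(B, b) = (B + b) - 265 = -265 + B + b)
√(O(-259, 457) + 85157) = √((-265 - 259 + 457) + 85157) = √(-67 + 85157) = √85090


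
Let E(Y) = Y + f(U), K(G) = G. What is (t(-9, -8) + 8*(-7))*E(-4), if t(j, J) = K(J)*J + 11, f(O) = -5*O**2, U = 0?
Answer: -76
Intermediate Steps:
t(j, J) = 11 + J**2 (t(j, J) = J*J + 11 = J**2 + 11 = 11 + J**2)
E(Y) = Y (E(Y) = Y - 5*0**2 = Y - 5*0 = Y + 0 = Y)
(t(-9, -8) + 8*(-7))*E(-4) = ((11 + (-8)**2) + 8*(-7))*(-4) = ((11 + 64) - 56)*(-4) = (75 - 56)*(-4) = 19*(-4) = -76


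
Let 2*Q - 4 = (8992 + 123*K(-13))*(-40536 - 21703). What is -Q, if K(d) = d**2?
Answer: 1853415177/2 ≈ 9.2671e+8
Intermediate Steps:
Q = -1853415177/2 (Q = 2 + ((8992 + 123*(-13)**2)*(-40536 - 21703))/2 = 2 + ((8992 + 123*169)*(-62239))/2 = 2 + ((8992 + 20787)*(-62239))/2 = 2 + (29779*(-62239))/2 = 2 + (1/2)*(-1853415181) = 2 - 1853415181/2 = -1853415177/2 ≈ -9.2671e+8)
-Q = -1*(-1853415177/2) = 1853415177/2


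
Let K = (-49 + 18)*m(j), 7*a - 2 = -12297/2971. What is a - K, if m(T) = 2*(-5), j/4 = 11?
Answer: -6453425/20797 ≈ -310.31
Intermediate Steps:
j = 44 (j = 4*11 = 44)
m(T) = -10
a = -6355/20797 (a = 2/7 + (-12297/2971)/7 = 2/7 + (-12297*1/2971)/7 = 2/7 + (1/7)*(-12297/2971) = 2/7 - 12297/20797 = -6355/20797 ≈ -0.30557)
K = 310 (K = (-49 + 18)*(-10) = -31*(-10) = 310)
a - K = -6355/20797 - 1*310 = -6355/20797 - 310 = -6453425/20797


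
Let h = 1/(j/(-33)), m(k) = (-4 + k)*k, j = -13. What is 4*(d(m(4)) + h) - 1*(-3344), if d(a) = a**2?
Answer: 43604/13 ≈ 3354.2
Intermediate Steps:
m(k) = k*(-4 + k)
h = 33/13 (h = 1/(-13/(-33)) = 1/(-13*(-1/33)) = 1/(13/33) = 33/13 ≈ 2.5385)
4*(d(m(4)) + h) - 1*(-3344) = 4*((4*(-4 + 4))**2 + 33/13) - 1*(-3344) = 4*((4*0)**2 + 33/13) + 3344 = 4*(0**2 + 33/13) + 3344 = 4*(0 + 33/13) + 3344 = 4*(33/13) + 3344 = 132/13 + 3344 = 43604/13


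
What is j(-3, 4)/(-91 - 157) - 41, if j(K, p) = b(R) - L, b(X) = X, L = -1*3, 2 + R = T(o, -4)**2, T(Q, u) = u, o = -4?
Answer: -10185/248 ≈ -41.069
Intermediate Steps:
R = 14 (R = -2 + (-4)**2 = -2 + 16 = 14)
L = -3
j(K, p) = 17 (j(K, p) = 14 - 1*(-3) = 14 + 3 = 17)
j(-3, 4)/(-91 - 157) - 41 = 17/(-91 - 157) - 41 = 17/(-248) - 41 = 17*(-1/248) - 41 = -17/248 - 41 = -10185/248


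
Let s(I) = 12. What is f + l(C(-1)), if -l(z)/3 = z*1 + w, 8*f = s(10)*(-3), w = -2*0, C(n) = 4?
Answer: -33/2 ≈ -16.500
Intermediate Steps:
w = 0
f = -9/2 (f = (12*(-3))/8 = (1/8)*(-36) = -9/2 ≈ -4.5000)
l(z) = -3*z (l(z) = -3*(z*1 + 0) = -3*(z + 0) = -3*z)
f + l(C(-1)) = -9/2 - 3*4 = -9/2 - 12 = -33/2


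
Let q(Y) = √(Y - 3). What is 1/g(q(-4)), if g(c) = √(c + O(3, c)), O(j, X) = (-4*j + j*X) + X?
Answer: (-12 + 5*I*√7)^(-½) ≈ 0.095843 - 0.21634*I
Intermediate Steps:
O(j, X) = X - 4*j + X*j (O(j, X) = (-4*j + X*j) + X = X - 4*j + X*j)
q(Y) = √(-3 + Y)
g(c) = √(-12 + 5*c) (g(c) = √(c + (c - 4*3 + c*3)) = √(c + (c - 12 + 3*c)) = √(c + (-12 + 4*c)) = √(-12 + 5*c))
1/g(q(-4)) = 1/(√(-12 + 5*√(-3 - 4))) = 1/(√(-12 + 5*√(-7))) = 1/(√(-12 + 5*(I*√7))) = 1/(√(-12 + 5*I*√7)) = (-12 + 5*I*√7)^(-½)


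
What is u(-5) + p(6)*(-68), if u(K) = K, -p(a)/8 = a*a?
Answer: 19579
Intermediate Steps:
p(a) = -8*a² (p(a) = -8*a*a = -8*a²)
u(-5) + p(6)*(-68) = -5 - 8*6²*(-68) = -5 - 8*36*(-68) = -5 - 288*(-68) = -5 + 19584 = 19579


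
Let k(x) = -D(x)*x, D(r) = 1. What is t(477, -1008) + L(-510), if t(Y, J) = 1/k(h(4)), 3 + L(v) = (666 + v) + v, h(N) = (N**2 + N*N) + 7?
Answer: -13924/39 ≈ -357.03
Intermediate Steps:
h(N) = 7 + 2*N**2 (h(N) = (N**2 + N**2) + 7 = 2*N**2 + 7 = 7 + 2*N**2)
L(v) = 663 + 2*v (L(v) = -3 + ((666 + v) + v) = -3 + (666 + 2*v) = 663 + 2*v)
k(x) = -x
t(Y, J) = -1/39 (t(Y, J) = 1/(-(7 + 2*4**2)) = 1/(-(7 + 2*16)) = 1/(-(7 + 32)) = 1/(-1*39) = 1/(-39) = -1/39)
t(477, -1008) + L(-510) = -1/39 + (663 + 2*(-510)) = -1/39 + (663 - 1020) = -1/39 - 357 = -13924/39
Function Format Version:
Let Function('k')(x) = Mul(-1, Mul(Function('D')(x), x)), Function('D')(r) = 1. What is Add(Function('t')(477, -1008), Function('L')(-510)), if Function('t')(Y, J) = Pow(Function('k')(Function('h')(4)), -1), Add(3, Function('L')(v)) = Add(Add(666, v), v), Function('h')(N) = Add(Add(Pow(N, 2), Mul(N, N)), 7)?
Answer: Rational(-13924, 39) ≈ -357.03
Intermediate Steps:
Function('h')(N) = Add(7, Mul(2, Pow(N, 2))) (Function('h')(N) = Add(Add(Pow(N, 2), Pow(N, 2)), 7) = Add(Mul(2, Pow(N, 2)), 7) = Add(7, Mul(2, Pow(N, 2))))
Function('L')(v) = Add(663, Mul(2, v)) (Function('L')(v) = Add(-3, Add(Add(666, v), v)) = Add(-3, Add(666, Mul(2, v))) = Add(663, Mul(2, v)))
Function('k')(x) = Mul(-1, x) (Function('k')(x) = Mul(-1, Mul(1, x)) = Mul(-1, x))
Function('t')(Y, J) = Rational(-1, 39) (Function('t')(Y, J) = Pow(Mul(-1, Add(7, Mul(2, Pow(4, 2)))), -1) = Pow(Mul(-1, Add(7, Mul(2, 16))), -1) = Pow(Mul(-1, Add(7, 32)), -1) = Pow(Mul(-1, 39), -1) = Pow(-39, -1) = Rational(-1, 39))
Add(Function('t')(477, -1008), Function('L')(-510)) = Add(Rational(-1, 39), Add(663, Mul(2, -510))) = Add(Rational(-1, 39), Add(663, -1020)) = Add(Rational(-1, 39), -357) = Rational(-13924, 39)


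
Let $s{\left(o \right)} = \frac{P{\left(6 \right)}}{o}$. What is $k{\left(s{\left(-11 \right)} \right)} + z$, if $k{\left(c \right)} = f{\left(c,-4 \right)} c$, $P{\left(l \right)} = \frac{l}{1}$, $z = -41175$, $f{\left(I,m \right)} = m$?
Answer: $- \frac{452901}{11} \approx -41173.0$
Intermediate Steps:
$P{\left(l \right)} = l$ ($P{\left(l \right)} = l 1 = l$)
$s{\left(o \right)} = \frac{6}{o}$
$k{\left(c \right)} = - 4 c$
$k{\left(s{\left(-11 \right)} \right)} + z = - 4 \frac{6}{-11} - 41175 = - 4 \cdot 6 \left(- \frac{1}{11}\right) - 41175 = \left(-4\right) \left(- \frac{6}{11}\right) - 41175 = \frac{24}{11} - 41175 = - \frac{452901}{11}$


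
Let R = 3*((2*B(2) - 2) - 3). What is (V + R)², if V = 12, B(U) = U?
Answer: 81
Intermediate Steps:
R = -3 (R = 3*((2*2 - 2) - 3) = 3*((4 - 2) - 3) = 3*(2 - 3) = 3*(-1) = -3)
(V + R)² = (12 - 3)² = 9² = 81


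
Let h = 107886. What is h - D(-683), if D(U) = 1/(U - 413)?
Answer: 118243057/1096 ≈ 1.0789e+5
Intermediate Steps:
D(U) = 1/(-413 + U)
h - D(-683) = 107886 - 1/(-413 - 683) = 107886 - 1/(-1096) = 107886 - 1*(-1/1096) = 107886 + 1/1096 = 118243057/1096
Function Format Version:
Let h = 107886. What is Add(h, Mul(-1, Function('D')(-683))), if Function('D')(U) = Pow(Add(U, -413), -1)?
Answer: Rational(118243057, 1096) ≈ 1.0789e+5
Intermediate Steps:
Function('D')(U) = Pow(Add(-413, U), -1)
Add(h, Mul(-1, Function('D')(-683))) = Add(107886, Mul(-1, Pow(Add(-413, -683), -1))) = Add(107886, Mul(-1, Pow(-1096, -1))) = Add(107886, Mul(-1, Rational(-1, 1096))) = Add(107886, Rational(1, 1096)) = Rational(118243057, 1096)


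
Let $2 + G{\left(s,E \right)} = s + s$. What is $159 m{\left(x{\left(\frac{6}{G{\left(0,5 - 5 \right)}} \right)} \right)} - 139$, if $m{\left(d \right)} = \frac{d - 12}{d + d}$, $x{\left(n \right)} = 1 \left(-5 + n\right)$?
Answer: $\frac{239}{4} \approx 59.75$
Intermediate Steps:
$G{\left(s,E \right)} = -2 + 2 s$ ($G{\left(s,E \right)} = -2 + \left(s + s\right) = -2 + 2 s$)
$x{\left(n \right)} = -5 + n$
$m{\left(d \right)} = \frac{-12 + d}{2 d}$
$159 m{\left(x{\left(\frac{6}{G{\left(0,5 - 5 \right)}} \right)} \right)} - 139 = 159 \frac{-12 - \left(5 - \frac{6}{-2 + 2 \cdot 0}\right)}{2 \left(-5 + \frac{6}{-2 + 2 \cdot 0}\right)} - 139 = 159 \frac{-12 - \left(5 - \frac{6}{-2 + 0}\right)}{2 \left(-5 + \frac{6}{-2 + 0}\right)} - 139 = 159 \frac{-12 - \left(5 - \frac{6}{-2}\right)}{2 \left(-5 + \frac{6}{-2}\right)} - 139 = 159 \frac{-12 + \left(-5 + 6 \left(- \frac{1}{2}\right)\right)}{2 \left(-5 + 6 \left(- \frac{1}{2}\right)\right)} - 139 = 159 \frac{-12 - 8}{2 \left(-5 - 3\right)} - 139 = 159 \frac{-12 - 8}{2 \left(-8\right)} - 139 = 159 \cdot \frac{1}{2} \left(- \frac{1}{8}\right) \left(-20\right) - 139 = 159 \cdot \frac{5}{4} - 139 = \frac{795}{4} - 139 = \frac{239}{4}$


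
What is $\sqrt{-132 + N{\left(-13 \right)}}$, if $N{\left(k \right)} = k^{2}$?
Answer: $\sqrt{37} \approx 6.0828$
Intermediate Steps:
$\sqrt{-132 + N{\left(-13 \right)}} = \sqrt{-132 + \left(-13\right)^{2}} = \sqrt{-132 + 169} = \sqrt{37}$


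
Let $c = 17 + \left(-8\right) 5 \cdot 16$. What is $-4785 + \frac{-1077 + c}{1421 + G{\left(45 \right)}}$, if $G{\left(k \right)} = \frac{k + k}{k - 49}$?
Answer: $- \frac{13387045}{2797} \approx -4786.2$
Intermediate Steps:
$G{\left(k \right)} = \frac{2 k}{-49 + k}$
$c = -623$ ($c = 17 - 640 = -623$)
$-4785 + \frac{-1077 + c}{1421 + G{\left(45 \right)}} = -4785 + \frac{-1077 - 623}{1421 + 2 \cdot 45 \frac{1}{-49 + 45}} = -4785 - \frac{1700}{1421 + 2 \cdot 45 \frac{1}{-4}} = -4785 - \frac{1700}{1421 + 2 \cdot 45 \left(- \frac{1}{4}\right)} = -4785 - \frac{1700}{1421 - \frac{45}{2}} = -4785 - \frac{1700}{\frac{2797}{2}} = -4785 - \frac{3400}{2797} = - \frac{13387045}{2797}$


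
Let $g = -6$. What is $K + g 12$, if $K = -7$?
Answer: $-79$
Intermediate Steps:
$K + g 12 = -7 - 72 = -79$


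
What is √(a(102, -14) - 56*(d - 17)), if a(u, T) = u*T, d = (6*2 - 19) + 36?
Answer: 10*I*√21 ≈ 45.826*I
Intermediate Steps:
d = 29 (d = (12 - 19) + 36 = -7 + 36 = 29)
a(u, T) = T*u
√(a(102, -14) - 56*(d - 17)) = √(-14*102 - 56*(29 - 17)) = √(-1428 - 56*12) = √(-1428 - 672) = √(-2100) = 10*I*√21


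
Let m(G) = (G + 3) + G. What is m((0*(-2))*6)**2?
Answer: 9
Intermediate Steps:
m(G) = 3 + 2*G (m(G) = (3 + G) + G = 3 + 2*G)
m((0*(-2))*6)**2 = (3 + 2*((0*(-2))*6))**2 = (3 + 2*(0*6))**2 = (3 + 2*0)**2 = (3 + 0)**2 = 3**2 = 9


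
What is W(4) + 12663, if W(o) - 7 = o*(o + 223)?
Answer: 13578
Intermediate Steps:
W(o) = 7 + o*(223 + o) (W(o) = 7 + o*(o + 223) = 7 + o*(223 + o))
W(4) + 12663 = (7 + 4**2 + 223*4) + 12663 = (7 + 16 + 892) + 12663 = 915 + 12663 = 13578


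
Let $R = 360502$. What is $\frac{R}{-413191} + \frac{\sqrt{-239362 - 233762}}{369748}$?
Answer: $- \frac{360502}{413191} + \frac{i \sqrt{118281}}{184874} \approx -0.87248 + 0.0018603 i$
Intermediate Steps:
$\frac{R}{-413191} + \frac{\sqrt{-239362 - 233762}}{369748} = \frac{360502}{-413191} + \frac{\sqrt{-239362 - 233762}}{369748} = 360502 \left(- \frac{1}{413191}\right) + \sqrt{-473124} \cdot \frac{1}{369748} = - \frac{360502}{413191} + 2 i \sqrt{118281} \cdot \frac{1}{369748} = - \frac{360502}{413191} + \frac{i \sqrt{118281}}{184874}$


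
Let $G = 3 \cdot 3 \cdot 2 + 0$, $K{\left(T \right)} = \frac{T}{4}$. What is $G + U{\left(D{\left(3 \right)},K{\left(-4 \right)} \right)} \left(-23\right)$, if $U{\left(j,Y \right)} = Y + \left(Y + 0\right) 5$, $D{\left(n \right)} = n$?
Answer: $156$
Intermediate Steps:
$K{\left(T \right)} = \frac{T}{4}$ ($K{\left(T \right)} = T \frac{1}{4} = \frac{T}{4}$)
$G = 18$ ($G = 3 \cdot 6 + 0 = 18 + 0 = 18$)
$U{\left(j,Y \right)} = 6 Y$ ($U{\left(j,Y \right)} = Y + Y 5 = Y + 5 Y = 6 Y$)
$G + U{\left(D{\left(3 \right)},K{\left(-4 \right)} \right)} \left(-23\right) = 18 + 6 \cdot \frac{1}{4} \left(-4\right) \left(-23\right) = 18 + 6 \left(-1\right) \left(-23\right) = 18 - -138 = 18 + 138 = 156$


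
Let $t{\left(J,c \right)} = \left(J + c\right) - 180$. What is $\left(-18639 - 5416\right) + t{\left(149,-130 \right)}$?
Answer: $-24216$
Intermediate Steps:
$t{\left(J,c \right)} = -180 + J + c$
$\left(-18639 - 5416\right) + t{\left(149,-130 \right)} = \left(-18639 - 5416\right) - 161 = -24055 - 161 = -24216$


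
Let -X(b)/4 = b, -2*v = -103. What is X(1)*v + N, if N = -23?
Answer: -229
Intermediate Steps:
v = 103/2 (v = -1/2*(-103) = 103/2 ≈ 51.500)
X(b) = -4*b
X(1)*v + N = -4*1*(103/2) - 23 = -4*103/2 - 23 = -206 - 23 = -229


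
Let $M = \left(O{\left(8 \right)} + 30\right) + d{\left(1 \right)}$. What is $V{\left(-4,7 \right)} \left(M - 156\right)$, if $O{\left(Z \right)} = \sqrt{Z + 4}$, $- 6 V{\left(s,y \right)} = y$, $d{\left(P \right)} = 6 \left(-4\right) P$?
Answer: $175 - \frac{7 \sqrt{3}}{3} \approx 170.96$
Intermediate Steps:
$d{\left(P \right)} = - 24 P$
$V{\left(s,y \right)} = - \frac{y}{6}$
$O{\left(Z \right)} = \sqrt{4 + Z}$
$M = 6 + 2 \sqrt{3}$ ($M = \left(\sqrt{4 + 8} + 30\right) - 24 = \left(\sqrt{12} + 30\right) - 24 = \left(2 \sqrt{3} + 30\right) - 24 = \left(30 + 2 \sqrt{3}\right) - 24 = 6 + 2 \sqrt{3} \approx 9.4641$)
$V{\left(-4,7 \right)} \left(M - 156\right) = \left(- \frac{1}{6}\right) 7 \left(\left(6 + 2 \sqrt{3}\right) - 156\right) = - \frac{7 \left(-150 + 2 \sqrt{3}\right)}{6} = 175 - \frac{7 \sqrt{3}}{3}$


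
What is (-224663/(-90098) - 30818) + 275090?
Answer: 22008643319/90098 ≈ 2.4427e+5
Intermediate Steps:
(-224663/(-90098) - 30818) + 275090 = (-224663*(-1/90098) - 30818) + 275090 = (224663/90098 - 30818) + 275090 = -2776415501/90098 + 275090 = 22008643319/90098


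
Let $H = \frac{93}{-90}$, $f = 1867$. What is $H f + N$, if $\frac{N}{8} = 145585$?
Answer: $\frac{34882523}{30} \approx 1.1628 \cdot 10^{6}$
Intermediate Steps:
$N = 1164680$ ($N = 8 \cdot 145585 = 1164680$)
$H = - \frac{31}{30}$ ($H = 93 \left(- \frac{1}{90}\right) = - \frac{31}{30} \approx -1.0333$)
$H f + N = \left(- \frac{31}{30}\right) 1867 + 1164680 = - \frac{57877}{30} + 1164680 = \frac{34882523}{30}$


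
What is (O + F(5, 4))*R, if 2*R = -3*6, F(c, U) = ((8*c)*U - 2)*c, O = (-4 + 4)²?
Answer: -7110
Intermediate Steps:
O = 0 (O = 0² = 0)
F(c, U) = c*(-2 + 8*U*c) (F(c, U) = (8*U*c - 2)*c = (-2 + 8*U*c)*c = c*(-2 + 8*U*c))
R = -9 (R = (-3*6)/2 = (½)*(-18) = -9)
(O + F(5, 4))*R = (0 + 2*5*(-1 + 4*4*5))*(-9) = (0 + 2*5*(-1 + 80))*(-9) = (0 + 2*5*79)*(-9) = (0 + 790)*(-9) = 790*(-9) = -7110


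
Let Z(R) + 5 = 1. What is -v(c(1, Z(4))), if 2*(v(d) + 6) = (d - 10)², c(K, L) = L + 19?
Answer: -13/2 ≈ -6.5000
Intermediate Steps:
Z(R) = -4 (Z(R) = -5 + 1 = -4)
c(K, L) = 19 + L
v(d) = -6 + (-10 + d)²/2 (v(d) = -6 + (d - 10)²/2 = -6 + (-10 + d)²/2)
-v(c(1, Z(4))) = -(-6 + (-10 + (19 - 4))²/2) = -(-6 + (-10 + 15)²/2) = -(-6 + (½)*5²) = -(-6 + (½)*25) = -(-6 + 25/2) = -1*13/2 = -13/2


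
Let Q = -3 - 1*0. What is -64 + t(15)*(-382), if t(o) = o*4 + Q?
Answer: -21838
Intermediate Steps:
Q = -3 (Q = -3 + 0 = -3)
t(o) = -3 + 4*o (t(o) = o*4 - 3 = 4*o - 3 = -3 + 4*o)
-64 + t(15)*(-382) = -64 + (-3 + 4*15)*(-382) = -64 + (-3 + 60)*(-382) = -64 + 57*(-382) = -64 - 21774 = -21838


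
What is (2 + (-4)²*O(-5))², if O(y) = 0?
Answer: 4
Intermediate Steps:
(2 + (-4)²*O(-5))² = (2 + (-4)²*0)² = (2 + 16*0)² = (2 + 0)² = 2² = 4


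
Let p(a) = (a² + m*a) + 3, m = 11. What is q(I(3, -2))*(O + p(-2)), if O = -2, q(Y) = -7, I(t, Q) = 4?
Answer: 119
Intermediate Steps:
p(a) = 3 + a² + 11*a (p(a) = (a² + 11*a) + 3 = 3 + a² + 11*a)
q(I(3, -2))*(O + p(-2)) = -7*(-2 + (3 + (-2)² + 11*(-2))) = -7*(-2 + (3 + 4 - 22)) = -7*(-2 - 15) = -7*(-17) = 119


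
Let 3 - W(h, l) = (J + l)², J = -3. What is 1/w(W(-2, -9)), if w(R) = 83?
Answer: 1/83 ≈ 0.012048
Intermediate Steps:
W(h, l) = 3 - (-3 + l)²
1/w(W(-2, -9)) = 1/83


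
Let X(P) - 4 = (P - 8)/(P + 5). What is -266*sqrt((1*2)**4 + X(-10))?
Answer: -266*sqrt(590)/5 ≈ -1292.2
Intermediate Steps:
X(P) = 4 + (-8 + P)/(5 + P) (X(P) = 4 + (P - 8)/(P + 5) = 4 + (-8 + P)/(5 + P))
-266*sqrt((1*2)**4 + X(-10)) = -266*sqrt((1*2)**4 + (12 + 5*(-10))/(5 - 10)) = -266*sqrt(2**4 + (12 - 50)/(-5)) = -266*sqrt(16 - 1/5*(-38)) = -266*sqrt(16 + 38/5) = -266*sqrt(590)/5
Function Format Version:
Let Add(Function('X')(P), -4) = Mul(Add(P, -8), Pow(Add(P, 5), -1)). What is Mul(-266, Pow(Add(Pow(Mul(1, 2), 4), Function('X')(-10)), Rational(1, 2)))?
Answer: Mul(Rational(-266, 5), Pow(590, Rational(1, 2))) ≈ -1292.2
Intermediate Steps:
Function('X')(P) = Add(4, Mul(Pow(Add(5, P), -1), Add(-8, P))) (Function('X')(P) = Add(4, Mul(Add(P, -8), Pow(Add(P, 5), -1))) = Add(4, Mul(Add(-8, P), Pow(Add(5, P), -1))) = Add(4, Mul(Pow(Add(5, P), -1), Add(-8, P))))
Mul(-266, Pow(Add(Pow(Mul(1, 2), 4), Function('X')(-10)), Rational(1, 2))) = Mul(-266, Pow(Add(Pow(Mul(1, 2), 4), Mul(Pow(Add(5, -10), -1), Add(12, Mul(5, -10)))), Rational(1, 2))) = Mul(-266, Pow(Add(Pow(2, 4), Mul(Pow(-5, -1), Add(12, -50))), Rational(1, 2))) = Mul(-266, Pow(Add(16, Mul(Rational(-1, 5), -38)), Rational(1, 2))) = Mul(-266, Pow(Add(16, Rational(38, 5)), Rational(1, 2))) = Mul(-266, Pow(Rational(118, 5), Rational(1, 2))) = Mul(-266, Mul(Rational(1, 5), Pow(590, Rational(1, 2)))) = Mul(Rational(-266, 5), Pow(590, Rational(1, 2)))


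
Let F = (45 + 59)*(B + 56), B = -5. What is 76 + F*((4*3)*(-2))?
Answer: -127220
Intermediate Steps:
F = 5304 (F = (45 + 59)*(-5 + 56) = 104*51 = 5304)
76 + F*((4*3)*(-2)) = 76 + 5304*((4*3)*(-2)) = 76 + 5304*(12*(-2)) = 76 + 5304*(-24) = 76 - 127296 = -127220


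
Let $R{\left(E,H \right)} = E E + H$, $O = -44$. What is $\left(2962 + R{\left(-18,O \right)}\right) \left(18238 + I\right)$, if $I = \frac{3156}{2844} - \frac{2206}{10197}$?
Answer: $\frac{47633336763994}{805563} \approx 5.913 \cdot 10^{7}$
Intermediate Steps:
$I = \frac{719663}{805563}$ ($I = 3156 \cdot \frac{1}{2844} - \frac{2206}{10197} = \frac{263}{237} - \frac{2206}{10197} = \frac{719663}{805563} \approx 0.89337$)
$R{\left(E,H \right)} = H + E^{2}$ ($R{\left(E,H \right)} = E^{2} + H = H + E^{2}$)
$\left(2962 + R{\left(-18,O \right)}\right) \left(18238 + I\right) = \left(2962 - \left(44 - \left(-18\right)^{2}\right)\right) \left(18238 + \frac{719663}{805563}\right) = \left(2962 + \left(-44 + 324\right)\right) \frac{14692577657}{805563} = \left(2962 + 280\right) \frac{14692577657}{805563} = 3242 \cdot \frac{14692577657}{805563} = \frac{47633336763994}{805563}$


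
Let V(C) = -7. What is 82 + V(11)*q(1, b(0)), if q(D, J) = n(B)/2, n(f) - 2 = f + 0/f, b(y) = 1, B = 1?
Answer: 143/2 ≈ 71.500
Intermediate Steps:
n(f) = 2 + f (n(f) = 2 + (f + 0/f) = 2 + (f + 0) = 2 + f)
q(D, J) = 3/2 (q(D, J) = (2 + 1)/2 = 3*(½) = 3/2)
82 + V(11)*q(1, b(0)) = 82 - 7*3/2 = 82 - 21/2 = 143/2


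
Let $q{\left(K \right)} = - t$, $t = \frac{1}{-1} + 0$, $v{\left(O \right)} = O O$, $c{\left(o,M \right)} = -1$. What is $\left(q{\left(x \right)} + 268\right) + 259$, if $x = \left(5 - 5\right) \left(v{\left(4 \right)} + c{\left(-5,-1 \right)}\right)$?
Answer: $528$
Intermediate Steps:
$v{\left(O \right)} = O^{2}$
$x = 0$ ($x = \left(5 - 5\right) \left(4^{2} - 1\right) = 0 \left(16 - 1\right) = 0 \cdot 15 = 0$)
$t = -1$ ($t = -1 + 0 = -1$)
$q{\left(K \right)} = 1$ ($q{\left(K \right)} = \left(-1\right) \left(-1\right) = 1$)
$\left(q{\left(x \right)} + 268\right) + 259 = \left(1 + 268\right) + 259 = 269 + 259 = 528$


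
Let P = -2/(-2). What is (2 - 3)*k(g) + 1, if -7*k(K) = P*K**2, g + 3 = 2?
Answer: 8/7 ≈ 1.1429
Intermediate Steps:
g = -1 (g = -3 + 2 = -1)
P = 1 (P = -2*(-1/2) = 1)
k(K) = -K**2/7
(2 - 3)*k(g) + 1 = (2 - 3)*(-1/7*(-1)**2) + 1 = -(-1)/7 + 1 = -1*(-1/7) + 1 = 1/7 + 1 = 8/7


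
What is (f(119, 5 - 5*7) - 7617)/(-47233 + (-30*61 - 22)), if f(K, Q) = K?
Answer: 7498/49085 ≈ 0.15276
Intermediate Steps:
(f(119, 5 - 5*7) - 7617)/(-47233 + (-30*61 - 22)) = (119 - 7617)/(-47233 + (-30*61 - 22)) = -7498/(-47233 + (-1830 - 22)) = -7498/(-47233 - 1852) = -7498/(-49085) = -7498*(-1/49085) = 7498/49085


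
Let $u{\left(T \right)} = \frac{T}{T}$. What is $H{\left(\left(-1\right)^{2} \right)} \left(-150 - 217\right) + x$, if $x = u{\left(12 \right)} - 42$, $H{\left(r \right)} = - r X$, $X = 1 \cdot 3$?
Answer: $1060$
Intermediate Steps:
$u{\left(T \right)} = 1$
$X = 3$
$H{\left(r \right)} = - 3 r$ ($H{\left(r \right)} = - r 3 = - 3 r$)
$x = -41$ ($x = 1 - 42 = -41$)
$H{\left(\left(-1\right)^{2} \right)} \left(-150 - 217\right) + x = - 3 \left(-1\right)^{2} \left(-150 - 217\right) - 41 = \left(-3\right) 1 \left(-150 - 217\right) - 41 = \left(-3\right) \left(-367\right) - 41 = 1101 - 41 = 1060$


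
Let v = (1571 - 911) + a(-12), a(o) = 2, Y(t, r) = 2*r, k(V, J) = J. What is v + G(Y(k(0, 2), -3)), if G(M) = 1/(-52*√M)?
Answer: 662 + I*√6/312 ≈ 662.0 + 0.0078509*I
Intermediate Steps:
G(M) = -1/(52*√M)
v = 662 (v = (1571 - 911) + 2 = 660 + 2 = 662)
v + G(Y(k(0, 2), -3)) = 662 - (-I*√6/6)/52 = 662 - (-1)*I*√6/312 = 662 + I*√6/312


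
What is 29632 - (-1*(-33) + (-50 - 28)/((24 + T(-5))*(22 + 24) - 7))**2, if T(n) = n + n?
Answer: 68551111/2401 ≈ 28551.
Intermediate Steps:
T(n) = 2*n
29632 - (-1*(-33) + (-50 - 28)/((24 + T(-5))*(22 + 24) - 7))**2 = 29632 - (-1*(-33) + (-50 - 28)/((24 + 2*(-5))*(22 + 24) - 7))**2 = 29632 - (33 - 78/((24 - 10)*46 - 7))**2 = 29632 - (33 - 78/(14*46 - 7))**2 = 29632 - (33 - 78/(644 - 7))**2 = 29632 - (33 - 78/637)**2 = 29632 - (33 - 78*1/637)**2 = 29632 - (33 - 6/49)**2 = 29632 - (1611/49)**2 = 29632 - 1*2595321/2401 = 29632 - 2595321/2401 = 68551111/2401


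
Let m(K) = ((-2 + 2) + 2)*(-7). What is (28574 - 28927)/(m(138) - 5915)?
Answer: 353/5929 ≈ 0.059538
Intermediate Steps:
m(K) = -14 (m(K) = (0 + 2)*(-7) = 2*(-7) = -14)
(28574 - 28927)/(m(138) - 5915) = (28574 - 28927)/(-14 - 5915) = -353/(-5929) = -353*(-1/5929) = 353/5929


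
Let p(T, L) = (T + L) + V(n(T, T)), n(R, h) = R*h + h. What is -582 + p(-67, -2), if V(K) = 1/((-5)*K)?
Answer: -14393611/22110 ≈ -651.00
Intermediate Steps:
n(R, h) = h + R*h
V(K) = -1/(5*K)
p(T, L) = L + T - 1/(5*T*(1 + T)) (p(T, L) = (T + L) - 1/(T*(1 + T))/5 = (L + T) - 1/(5*T*(1 + T)) = L + T - 1/(5*T*(1 + T)))
-582 + p(-67, -2) = -582 + (-⅕ - 67*(1 - 67)*(-2 - 67))/((-67)*(1 - 67)) = -582 - 1/67*(-⅕ - 67*(-66)*(-69))/(-66) = -582 - 1/67*(-1/66)*(-⅕ - 305118) = -582 - 1/67*(-1/66)*(-1525591/5) = -582 - 1525591/22110 = -14393611/22110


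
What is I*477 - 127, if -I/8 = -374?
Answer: 1427057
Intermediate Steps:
I = 2992 (I = -8*(-374) = 2992)
I*477 - 127 = 2992*477 - 127 = 1427184 - 127 = 1427057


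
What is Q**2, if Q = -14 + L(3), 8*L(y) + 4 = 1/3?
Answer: 120409/576 ≈ 209.04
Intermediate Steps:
L(y) = -11/24 (L(y) = -1/2 + (1/8)/3 = -1/2 + (1/8)*(1/3) = -1/2 + 1/24 = -11/24)
Q = -347/24 (Q = -14 - 11/24 = -347/24 ≈ -14.458)
Q**2 = (-347/24)**2 = 120409/576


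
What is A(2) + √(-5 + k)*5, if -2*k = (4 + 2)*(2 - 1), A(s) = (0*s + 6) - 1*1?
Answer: 5 + 10*I*√2 ≈ 5.0 + 14.142*I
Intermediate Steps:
A(s) = 5 (A(s) = (0 + 6) - 1 = 6 - 1 = 5)
k = -3 (k = -(4 + 2)*(2 - 1)/2 = -3 ≈ -3.0000)
A(2) + √(-5 + k)*5 = 5 + √(-5 - 3)*5 = 5 + √(-8)*5 = 5 + (2*I*√2)*5 = 5 + 10*I*√2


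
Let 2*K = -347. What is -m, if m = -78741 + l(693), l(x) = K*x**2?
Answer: 166803885/2 ≈ 8.3402e+7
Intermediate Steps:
K = -347/2 (K = (1/2)*(-347) = -347/2 ≈ -173.50)
l(x) = -347*x**2/2
m = -166803885/2 (m = -78741 - 347/2*693**2 = -78741 - 347/2*480249 = -78741 - 166646403/2 = -166803885/2 ≈ -8.3402e+7)
-m = -1*(-166803885/2) = 166803885/2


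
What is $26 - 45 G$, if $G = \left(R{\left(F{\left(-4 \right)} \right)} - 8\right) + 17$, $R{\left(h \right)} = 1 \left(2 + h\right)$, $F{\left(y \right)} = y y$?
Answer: $-1189$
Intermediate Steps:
$F{\left(y \right)} = y^{2}$
$R{\left(h \right)} = 2 + h$
$G = 27$ ($G = \left(\left(2 + \left(-4\right)^{2}\right) - 8\right) + 17 = \left(\left(2 + 16\right) - 8\right) + 17 = \left(18 - 8\right) + 17 = 10 + 17 = 27$)
$26 - 45 G = 26 - 1215 = -1189$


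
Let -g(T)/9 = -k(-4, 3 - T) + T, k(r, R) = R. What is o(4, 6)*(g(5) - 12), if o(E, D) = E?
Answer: -300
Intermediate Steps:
g(T) = 27 - 18*T (g(T) = -9*(-(3 - T) + T) = -9*((-3 + T) + T) = -9*(-3 + 2*T) = 27 - 18*T)
o(4, 6)*(g(5) - 12) = 4*((27 - 18*5) - 12) = 4*((27 - 90) - 12) = 4*(-63 - 12) = 4*(-75) = -300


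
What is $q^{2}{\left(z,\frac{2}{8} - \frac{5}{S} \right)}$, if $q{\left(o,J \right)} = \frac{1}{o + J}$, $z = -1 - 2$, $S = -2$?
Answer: $16$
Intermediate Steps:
$z = -3$ ($z = -1 - 2 = -3$)
$q{\left(o,J \right)} = \frac{1}{J + o}$
$q^{2}{\left(z,\frac{2}{8} - \frac{5}{S} \right)} = \left(\frac{1}{\left(\frac{2}{8} - \frac{5}{-2}\right) - 3}\right)^{2} = \left(\frac{1}{\left(2 \cdot \frac{1}{8} - - \frac{5}{2}\right) - 3}\right)^{2} = \left(\frac{1}{\left(\frac{1}{4} + \frac{5}{2}\right) - 3}\right)^{2} = \left(\frac{1}{\frac{11}{4} - 3}\right)^{2} = \left(\frac{1}{- \frac{1}{4}}\right)^{2} = \left(-4\right)^{2} = 16$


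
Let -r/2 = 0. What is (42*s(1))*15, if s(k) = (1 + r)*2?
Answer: 1260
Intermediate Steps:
r = 0 (r = -2*0 = 0)
s(k) = 2 (s(k) = (1 + 0)*2 = 1*2 = 2)
(42*s(1))*15 = (42*2)*15 = 84*15 = 1260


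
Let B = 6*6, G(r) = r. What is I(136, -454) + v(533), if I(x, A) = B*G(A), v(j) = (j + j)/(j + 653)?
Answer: -9691459/593 ≈ -16343.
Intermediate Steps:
B = 36
v(j) = 2*j/(653 + j) (v(j) = (2*j)/(653 + j) = 2*j/(653 + j))
I(x, A) = 36*A
I(136, -454) + v(533) = 36*(-454) + 2*533/(653 + 533) = -16344 + 2*533/1186 = -16344 + 2*533*(1/1186) = -16344 + 533/593 = -9691459/593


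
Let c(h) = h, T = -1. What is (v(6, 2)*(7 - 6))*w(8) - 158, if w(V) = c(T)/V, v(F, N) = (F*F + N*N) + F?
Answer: -655/4 ≈ -163.75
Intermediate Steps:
v(F, N) = F + F² + N² (v(F, N) = (F² + N²) + F = F + F² + N²)
w(V) = -1/V
(v(6, 2)*(7 - 6))*w(8) - 158 = ((6 + 6² + 2²)*(7 - 6))*(-1/8) - 158 = ((6 + 36 + 4)*1)*(-1*⅛) - 158 = (46*1)*(-⅛) - 158 = 46*(-⅛) - 158 = -23/4 - 158 = -655/4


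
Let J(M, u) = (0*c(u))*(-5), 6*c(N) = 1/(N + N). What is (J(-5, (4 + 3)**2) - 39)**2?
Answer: 1521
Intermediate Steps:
c(N) = 1/(12*N) (c(N) = 1/(6*(N + N)) = 1/(6*((2*N))) = (1/(2*N))/6 = 1/(12*N))
J(M, u) = 0 (J(M, u) = (0*(1/(12*u)))*(-5) = 0*(-5) = 0)
(J(-5, (4 + 3)**2) - 39)**2 = (0 - 39)**2 = (-39)**2 = 1521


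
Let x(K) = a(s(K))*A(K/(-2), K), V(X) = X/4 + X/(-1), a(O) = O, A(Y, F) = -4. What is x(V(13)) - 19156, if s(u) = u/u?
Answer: -19160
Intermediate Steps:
s(u) = 1
V(X) = -3*X/4 (V(X) = X*(¼) + X*(-1) = X/4 - X = -3*X/4)
x(K) = -4 (x(K) = 1*(-4) = -4)
x(V(13)) - 19156 = -4 - 19156 = -19160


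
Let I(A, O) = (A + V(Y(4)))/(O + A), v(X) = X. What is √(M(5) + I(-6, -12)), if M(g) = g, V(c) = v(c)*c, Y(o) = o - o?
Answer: 4*√3/3 ≈ 2.3094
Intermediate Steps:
Y(o) = 0
V(c) = c² (V(c) = c*c = c²)
I(A, O) = A/(A + O) (I(A, O) = (A + 0²)/(O + A) = (A + 0)/(A + O) = A/(A + O))
√(M(5) + I(-6, -12)) = √(5 - 6/(-6 - 12)) = √(5 - 6/(-18)) = √(5 - 6*(-1/18)) = √(5 + ⅓) = √(16/3) = 4*√3/3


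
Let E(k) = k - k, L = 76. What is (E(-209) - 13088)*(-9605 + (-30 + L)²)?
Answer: 98016032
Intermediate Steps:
E(k) = 0
(E(-209) - 13088)*(-9605 + (-30 + L)²) = (0 - 13088)*(-9605 + (-30 + 76)²) = -13088*(-9605 + 46²) = -13088*(-9605 + 2116) = -13088*(-7489) = 98016032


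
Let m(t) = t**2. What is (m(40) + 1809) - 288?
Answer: 3121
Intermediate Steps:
(m(40) + 1809) - 288 = (40**2 + 1809) - 288 = (1600 + 1809) - 288 = 3409 - 288 = 3121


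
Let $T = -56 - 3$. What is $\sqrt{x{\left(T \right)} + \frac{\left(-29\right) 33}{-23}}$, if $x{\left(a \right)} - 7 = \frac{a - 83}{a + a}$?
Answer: $\frac{\sqrt{91726415}}{1357} \approx 7.0578$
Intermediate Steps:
$T = -59$ ($T = -56 - 3 = -59$)
$x{\left(a \right)} = 7 + \frac{-83 + a}{2 a}$ ($x{\left(a \right)} = 7 + \frac{a - 83}{a + a} = 7 + \frac{-83 + a}{2 a}$)
$\sqrt{x{\left(T \right)} + \frac{\left(-29\right) 33}{-23}} = \sqrt{\frac{-83 + 15 \left(-59\right)}{2 \left(-59\right)} + \frac{\left(-29\right) 33}{-23}} = \sqrt{\frac{1}{2} \left(- \frac{1}{59}\right) \left(-83 - 885\right) - - \frac{957}{23}} = \sqrt{\frac{1}{2} \left(- \frac{1}{59}\right) \left(-968\right) + \frac{957}{23}} = \sqrt{\frac{484}{59} + \frac{957}{23}} = \sqrt{\frac{67595}{1357}} = \frac{\sqrt{91726415}}{1357}$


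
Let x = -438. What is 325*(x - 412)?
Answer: -276250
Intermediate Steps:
325*(x - 412) = 325*(-438 - 412) = 325*(-850) = -276250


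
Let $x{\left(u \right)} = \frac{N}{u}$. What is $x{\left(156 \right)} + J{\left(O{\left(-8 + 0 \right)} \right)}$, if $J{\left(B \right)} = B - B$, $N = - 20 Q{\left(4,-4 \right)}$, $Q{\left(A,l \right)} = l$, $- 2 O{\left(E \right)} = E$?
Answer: $\frac{20}{39} \approx 0.51282$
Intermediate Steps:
$O{\left(E \right)} = - \frac{E}{2}$
$N = 80$ ($N = \left(-20\right) \left(-4\right) = 80$)
$J{\left(B \right)} = 0$
$x{\left(u \right)} = \frac{80}{u}$
$x{\left(156 \right)} + J{\left(O{\left(-8 + 0 \right)} \right)} = \frac{80}{156} + 0 = 80 \cdot \frac{1}{156} + 0 = \frac{20}{39} + 0 = \frac{20}{39}$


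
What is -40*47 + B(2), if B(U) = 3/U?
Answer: -3757/2 ≈ -1878.5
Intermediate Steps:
-40*47 + B(2) = -40*47 + 3/2 = -1880 + 3*(½) = -1880 + 3/2 = -3757/2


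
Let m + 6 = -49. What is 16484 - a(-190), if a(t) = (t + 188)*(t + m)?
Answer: 15994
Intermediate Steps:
m = -55 (m = -6 - 49 = -55)
a(t) = (-55 + t)*(188 + t) (a(t) = (t + 188)*(t - 55) = (188 + t)*(-55 + t) = (-55 + t)*(188 + t))
16484 - a(-190) = 16484 - (-10340 + (-190)**2 + 133*(-190)) = 16484 - (-10340 + 36100 - 25270) = 16484 - 1*490 = 16484 - 490 = 15994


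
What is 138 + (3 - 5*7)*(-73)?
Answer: 2474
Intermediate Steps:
138 + (3 - 5*7)*(-73) = 138 + (3 - 35)*(-73) = 138 - 32*(-73) = 138 + 2336 = 2474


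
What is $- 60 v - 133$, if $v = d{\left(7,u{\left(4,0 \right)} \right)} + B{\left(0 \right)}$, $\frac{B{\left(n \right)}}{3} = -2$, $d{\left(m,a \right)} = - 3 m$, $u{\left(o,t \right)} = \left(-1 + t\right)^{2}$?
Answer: $1487$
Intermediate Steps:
$B{\left(n \right)} = -6$ ($B{\left(n \right)} = 3 \left(-2\right) = -6$)
$v = -27$ ($v = \left(-3\right) 7 - 6 = -21 - 6 = -27$)
$- 60 v - 133 = \left(-60\right) \left(-27\right) - 133 = 1620 - 133 = 1487$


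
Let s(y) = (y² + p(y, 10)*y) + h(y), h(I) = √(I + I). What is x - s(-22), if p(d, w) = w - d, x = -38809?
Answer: -38589 - 2*I*√11 ≈ -38589.0 - 6.6332*I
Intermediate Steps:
h(I) = √2*√I (h(I) = √(2*I) = √2*√I)
s(y) = y² + y*(10 - y) + √2*√y (s(y) = (y² + (10 - y)*y) + √2*√y = (y² + y*(10 - y)) + √2*√y = y² + y*(10 - y) + √2*√y)
x - s(-22) = -38809 - (10*(-22) + √2*√(-22)) = -38809 - (-220 + √2*(I*√22)) = -38809 - (-220 + 2*I*√11) = -38809 + (220 - 2*I*√11) = -38589 - 2*I*√11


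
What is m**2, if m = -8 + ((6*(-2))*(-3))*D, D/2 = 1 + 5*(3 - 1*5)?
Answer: 430336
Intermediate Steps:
D = -18 (D = 2*(1 + 5*(3 - 1*5)) = 2*(1 + 5*(3 - 5)) = 2*(1 + 5*(-2)) = 2*(1 - 10) = 2*(-9) = -18)
m = -656 (m = -8 + ((6*(-2))*(-3))*(-18) = -8 - 12*(-3)*(-18) = -8 + 36*(-18) = -8 - 648 = -656)
m**2 = (-656)**2 = 430336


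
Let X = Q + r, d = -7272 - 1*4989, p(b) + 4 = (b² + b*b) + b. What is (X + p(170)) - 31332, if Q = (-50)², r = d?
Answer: 16873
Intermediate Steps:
p(b) = -4 + b + 2*b² (p(b) = -4 + ((b² + b*b) + b) = -4 + ((b² + b²) + b) = -4 + (2*b² + b) = -4 + (b + 2*b²) = -4 + b + 2*b²)
d = -12261 (d = -7272 - 4989 = -12261)
r = -12261
Q = 2500
X = -9761 (X = 2500 - 12261 = -9761)
(X + p(170)) - 31332 = (-9761 + (-4 + 170 + 2*170²)) - 31332 = (-9761 + (-4 + 170 + 2*28900)) - 31332 = (-9761 + (-4 + 170 + 57800)) - 31332 = (-9761 + 57966) - 31332 = 48205 - 31332 = 16873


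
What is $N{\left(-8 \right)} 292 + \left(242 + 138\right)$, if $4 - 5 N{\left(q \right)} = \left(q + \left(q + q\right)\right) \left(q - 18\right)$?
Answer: $-35828$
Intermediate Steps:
$N{\left(q \right)} = \frac{4}{5} - \frac{3 q \left(-18 + q\right)}{5}$ ($N{\left(q \right)} = \frac{4}{5} - \frac{\left(q + \left(q + q\right)\right) \left(q - 18\right)}{5} = \frac{4}{5} - \frac{\left(q + 2 q\right) \left(-18 + q\right)}{5} = \frac{4}{5} - \frac{3 q \left(-18 + q\right)}{5}$)
$N{\left(-8 \right)} 292 + \left(242 + 138\right) = \left(\frac{4}{5} - \frac{3 \left(-8\right)^{2}}{5} + \frac{54}{5} \left(-8\right)\right) 292 + \left(242 + 138\right) = \left(\frac{4}{5} - \frac{192}{5} - \frac{432}{5}\right) 292 + 380 = \left(-124\right) 292 + 380 = -36208 + 380 = -35828$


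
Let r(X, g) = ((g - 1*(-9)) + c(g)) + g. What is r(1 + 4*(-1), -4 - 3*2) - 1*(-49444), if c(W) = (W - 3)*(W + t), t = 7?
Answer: 49472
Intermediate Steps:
c(W) = (-3 + W)*(7 + W) (c(W) = (W - 3)*(W + 7) = (-3 + W)*(7 + W))
r(X, g) = -12 + g² + 6*g (r(X, g) = ((g - 1*(-9)) + (-21 + g² + 4*g)) + g = ((g + 9) + (-21 + g² + 4*g)) + g = ((9 + g) + (-21 + g² + 4*g)) + g = (-12 + g² + 5*g) + g = -12 + g² + 6*g)
r(1 + 4*(-1), -4 - 3*2) - 1*(-49444) = (-12 + (-4 - 3*2)² + 6*(-4 - 3*2)) - 1*(-49444) = (-12 + (-4 - 6)² + 6*(-4 - 6)) + 49444 = (-12 + (-10)² + 6*(-10)) + 49444 = (-12 + 100 - 60) + 49444 = 28 + 49444 = 49472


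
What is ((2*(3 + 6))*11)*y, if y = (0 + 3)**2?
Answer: 1782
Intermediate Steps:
y = 9 (y = 3**2 = 9)
((2*(3 + 6))*11)*y = ((2*(3 + 6))*11)*9 = ((2*9)*11)*9 = (18*11)*9 = 198*9 = 1782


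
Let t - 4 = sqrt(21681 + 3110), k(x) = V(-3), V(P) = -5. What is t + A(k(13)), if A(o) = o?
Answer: -1 + sqrt(24791) ≈ 156.45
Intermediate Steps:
k(x) = -5
t = 4 + sqrt(24791) (t = 4 + sqrt(21681 + 3110) = 4 + sqrt(24791) ≈ 161.45)
t + A(k(13)) = (4 + sqrt(24791)) - 5 = -1 + sqrt(24791)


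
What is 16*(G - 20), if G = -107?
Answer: -2032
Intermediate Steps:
16*(G - 20) = 16*(-107 - 20) = 16*(-127) = -2032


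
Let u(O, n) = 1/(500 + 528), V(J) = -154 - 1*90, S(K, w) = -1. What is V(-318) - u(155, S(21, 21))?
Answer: -250833/1028 ≈ -244.00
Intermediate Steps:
V(J) = -244 (V(J) = -154 - 90 = -244)
u(O, n) = 1/1028
V(-318) - u(155, S(21, 21)) = -244 - 1*1/1028 = -244 - 1/1028 = -250833/1028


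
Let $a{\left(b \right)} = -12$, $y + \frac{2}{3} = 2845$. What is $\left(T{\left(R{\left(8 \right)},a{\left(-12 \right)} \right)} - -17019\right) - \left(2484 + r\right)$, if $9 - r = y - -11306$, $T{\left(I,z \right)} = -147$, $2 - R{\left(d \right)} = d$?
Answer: $\frac{85588}{3} \approx 28529.0$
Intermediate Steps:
$y = \frac{8533}{3}$ ($y = - \frac{2}{3} + 2845 = \frac{8533}{3} \approx 2844.3$)
$R{\left(d \right)} = 2 - d$
$r = - \frac{42424}{3}$ ($r = 9 - \left(\frac{8533}{3} - -11306\right) = 9 - \left(\frac{8533}{3} + 11306\right) = 9 - \frac{42451}{3} = - \frac{42424}{3} \approx -14141.0$)
$\left(T{\left(R{\left(8 \right)},a{\left(-12 \right)} \right)} - -17019\right) - \left(2484 + r\right) = \left(-147 - -17019\right) - - \frac{34972}{3} = \left(-147 + 17019\right) + \left(-2484 + \frac{42424}{3}\right) = 16872 + \frac{34972}{3} = \frac{85588}{3}$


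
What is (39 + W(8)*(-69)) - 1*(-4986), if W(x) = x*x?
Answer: 609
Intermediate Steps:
W(x) = x²
(39 + W(8)*(-69)) - 1*(-4986) = (39 + 8²*(-69)) - 1*(-4986) = (39 + 64*(-69)) + 4986 = (39 - 4416) + 4986 = -4377 + 4986 = 609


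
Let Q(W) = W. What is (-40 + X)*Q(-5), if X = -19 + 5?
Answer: 270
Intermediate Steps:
X = -14
(-40 + X)*Q(-5) = (-40 - 14)*(-5) = -54*(-5) = 270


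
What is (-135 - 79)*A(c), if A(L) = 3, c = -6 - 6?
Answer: -642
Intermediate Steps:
c = -12
(-135 - 79)*A(c) = (-135 - 79)*3 = -214*3 = -642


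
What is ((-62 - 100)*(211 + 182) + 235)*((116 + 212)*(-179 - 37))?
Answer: 4493959488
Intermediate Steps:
((-62 - 100)*(211 + 182) + 235)*((116 + 212)*(-179 - 37)) = (-162*393 + 235)*(328*(-216)) = (-63666 + 235)*(-70848) = -63431*(-70848) = 4493959488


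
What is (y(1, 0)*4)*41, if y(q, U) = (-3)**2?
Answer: 1476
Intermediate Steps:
y(q, U) = 9
(y(1, 0)*4)*41 = (9*4)*41 = 36*41 = 1476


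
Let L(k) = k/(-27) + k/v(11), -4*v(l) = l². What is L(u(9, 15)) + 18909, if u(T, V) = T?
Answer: 6863738/363 ≈ 18908.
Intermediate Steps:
v(l) = -l²/4
L(k) = -229*k/3267 (L(k) = k/(-27) + k/((-¼*11²)) = k*(-1/27) + k/((-¼*121)) = -k/27 + k/(-121/4) = -k/27 + k*(-4/121) = -k/27 - 4*k/121 = -229*k/3267)
L(u(9, 15)) + 18909 = -229/3267*9 + 18909 = -229/363 + 18909 = 6863738/363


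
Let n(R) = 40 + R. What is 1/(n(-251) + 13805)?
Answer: 1/13594 ≈ 7.3562e-5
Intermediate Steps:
1/(n(-251) + 13805) = 1/((40 - 251) + 13805) = 1/(-211 + 13805) = 1/13594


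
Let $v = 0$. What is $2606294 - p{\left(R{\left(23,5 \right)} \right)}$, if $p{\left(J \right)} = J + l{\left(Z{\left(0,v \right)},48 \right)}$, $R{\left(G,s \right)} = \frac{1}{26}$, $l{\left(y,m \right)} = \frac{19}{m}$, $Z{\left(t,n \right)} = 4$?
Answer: $\frac{1626327185}{624} \approx 2.6063 \cdot 10^{6}$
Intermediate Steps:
$R{\left(G,s \right)} = \frac{1}{26}$
$p{\left(J \right)} = \frac{19}{48} + J$ ($p{\left(J \right)} = J + \frac{19}{48} = \frac{19}{48} + J$)
$2606294 - p{\left(R{\left(23,5 \right)} \right)} = 2606294 - \left(\frac{19}{48} + \frac{1}{26}\right) = 2606294 - \frac{271}{624} = \frac{1626327185}{624}$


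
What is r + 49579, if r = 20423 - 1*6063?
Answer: 63939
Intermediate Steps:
r = 14360 (r = 20423 - 6063 = 14360)
r + 49579 = 14360 + 49579 = 63939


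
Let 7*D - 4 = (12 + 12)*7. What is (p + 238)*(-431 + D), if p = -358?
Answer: 341400/7 ≈ 48771.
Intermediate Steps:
D = 172/7 (D = 4/7 + ((12 + 12)*7)/7 = 4/7 + (24*7)/7 = 4/7 + (⅐)*168 = 4/7 + 24 = 172/7 ≈ 24.571)
(p + 238)*(-431 + D) = (-358 + 238)*(-431 + 172/7) = -120*(-2845/7) = 341400/7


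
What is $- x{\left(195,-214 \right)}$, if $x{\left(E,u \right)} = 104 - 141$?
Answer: $37$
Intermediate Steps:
$x{\left(E,u \right)} = -37$ ($x{\left(E,u \right)} = 104 - 141 = -37$)
$- x{\left(195,-214 \right)} = \left(-1\right) \left(-37\right) = 37$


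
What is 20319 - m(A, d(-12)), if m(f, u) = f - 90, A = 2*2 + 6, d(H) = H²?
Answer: 20399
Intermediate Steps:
A = 10 (A = 4 + 6 = 10)
m(f, u) = -90 + f
20319 - m(A, d(-12)) = 20319 - (-90 + 10) = 20319 - 1*(-80) = 20319 + 80 = 20399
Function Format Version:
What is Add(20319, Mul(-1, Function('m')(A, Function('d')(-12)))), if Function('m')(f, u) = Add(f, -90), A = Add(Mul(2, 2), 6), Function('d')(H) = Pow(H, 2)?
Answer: 20399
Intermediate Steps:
A = 10 (A = Add(4, 6) = 10)
Function('m')(f, u) = Add(-90, f)
Add(20319, Mul(-1, Function('m')(A, Function('d')(-12)))) = Add(20319, Mul(-1, Add(-90, 10))) = Add(20319, Mul(-1, -80)) = Add(20319, 80) = 20399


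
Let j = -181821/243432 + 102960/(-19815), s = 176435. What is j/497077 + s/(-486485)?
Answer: -1880234221170362287/5184207169807573656 ≈ -0.36269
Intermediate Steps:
j = -637034263/107191224 (j = -181821*1/243432 + 102960*(-1/19815) = -60607/81144 - 6864/1321 = -637034263/107191224 ≈ -5.9430)
j/497077 + s/(-486485) = -637034263/107191224/497077 + 176435/(-486485) = -637034263/107191224*1/497077 + 176435*(-1/486485) = -637034263/53282292052248 - 35287/97297 = -1880234221170362287/5184207169807573656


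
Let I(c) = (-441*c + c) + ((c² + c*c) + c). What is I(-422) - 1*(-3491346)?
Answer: 4032772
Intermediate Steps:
I(c) = -439*c + 2*c² (I(c) = -440*c + ((c² + c²) + c) = -440*c + (2*c² + c) = -440*c + (c + 2*c²) = -439*c + 2*c²)
I(-422) - 1*(-3491346) = -422*(-439 + 2*(-422)) - 1*(-3491346) = -422*(-439 - 844) + 3491346 = -422*(-1283) + 3491346 = 541426 + 3491346 = 4032772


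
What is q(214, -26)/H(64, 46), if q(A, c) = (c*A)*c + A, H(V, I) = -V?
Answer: -72439/32 ≈ -2263.7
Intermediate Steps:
q(A, c) = A + A*c² (q(A, c) = (A*c)*c + A = A*c² + A = A + A*c²)
q(214, -26)/H(64, 46) = (214*(1 + (-26)²))/((-1*64)) = (214*(1 + 676))/(-64) = (214*677)*(-1/64) = 144878*(-1/64) = -72439/32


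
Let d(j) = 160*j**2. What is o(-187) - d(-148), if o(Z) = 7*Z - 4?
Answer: -3505953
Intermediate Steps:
o(Z) = -4 + 7*Z
o(-187) - d(-148) = (-4 + 7*(-187)) - 160*(-148)**2 = (-4 - 1309) - 160*21904 = -1313 - 1*3504640 = -1313 - 3504640 = -3505953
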